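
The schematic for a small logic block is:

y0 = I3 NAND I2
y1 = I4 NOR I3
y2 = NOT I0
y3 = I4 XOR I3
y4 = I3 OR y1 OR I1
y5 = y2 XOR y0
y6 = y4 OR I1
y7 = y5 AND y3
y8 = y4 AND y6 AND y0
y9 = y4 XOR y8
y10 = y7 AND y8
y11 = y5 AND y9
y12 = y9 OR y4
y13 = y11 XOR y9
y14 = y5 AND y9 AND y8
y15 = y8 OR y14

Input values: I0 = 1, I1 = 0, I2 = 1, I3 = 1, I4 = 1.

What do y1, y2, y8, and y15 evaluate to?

y1 = 0, y2 = 0, y8 = 0, y15 = 0

y0 = I3 NAND I2 = 1 NAND 1 = 0
y1 = I4 NOR I3 = 1 NOR 1 = 0
y2 = NOT I0 = NOT 1 = 0
y4 = I3 OR y1 OR I1 = 1 OR 0 OR 0 = 1
y5 = y2 XOR y0 = 0 XOR 0 = 0
y6 = y4 OR I1 = 1 OR 0 = 1
y8 = y4 AND y6 AND y0 = 1 AND 1 AND 0 = 0
y9 = y4 XOR y8 = 1 XOR 0 = 1
y14 = y5 AND y9 AND y8 = 0 AND 1 AND 0 = 0
y15 = y8 OR y14 = 0 OR 0 = 0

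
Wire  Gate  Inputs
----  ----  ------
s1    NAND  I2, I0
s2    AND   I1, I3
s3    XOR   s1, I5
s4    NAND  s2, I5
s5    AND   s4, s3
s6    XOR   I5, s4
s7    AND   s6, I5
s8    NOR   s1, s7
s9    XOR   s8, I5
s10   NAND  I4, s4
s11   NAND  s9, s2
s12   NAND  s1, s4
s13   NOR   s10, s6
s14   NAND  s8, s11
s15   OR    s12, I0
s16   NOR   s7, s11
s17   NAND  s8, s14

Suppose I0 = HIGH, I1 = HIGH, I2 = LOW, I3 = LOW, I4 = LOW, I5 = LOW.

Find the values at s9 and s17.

s9 = LOW, s17 = HIGH

s1 = I2 NAND I0 = LOW NAND HIGH = HIGH
s2 = I1 AND I3 = HIGH AND LOW = LOW
s4 = s2 NAND I5 = LOW NAND LOW = HIGH
s6 = I5 XOR s4 = LOW XOR HIGH = HIGH
s7 = s6 AND I5 = HIGH AND LOW = LOW
s8 = s1 NOR s7 = HIGH NOR LOW = LOW
s9 = s8 XOR I5 = LOW XOR LOW = LOW
s11 = s9 NAND s2 = LOW NAND LOW = HIGH
s14 = s8 NAND s11 = LOW NAND HIGH = HIGH
s17 = s8 NAND s14 = LOW NAND HIGH = HIGH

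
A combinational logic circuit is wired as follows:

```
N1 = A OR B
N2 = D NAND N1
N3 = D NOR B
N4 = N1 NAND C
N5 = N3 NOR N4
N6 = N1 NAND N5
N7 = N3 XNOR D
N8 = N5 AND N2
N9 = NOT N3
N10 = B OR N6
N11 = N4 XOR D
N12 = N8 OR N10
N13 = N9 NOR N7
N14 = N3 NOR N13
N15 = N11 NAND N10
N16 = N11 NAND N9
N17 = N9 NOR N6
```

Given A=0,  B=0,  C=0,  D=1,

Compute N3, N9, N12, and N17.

N1 = A OR B = 0 OR 0 = 0
N2 = D NAND N1 = 1 NAND 0 = 1
N3 = D NOR B = 1 NOR 0 = 0
N4 = N1 NAND C = 0 NAND 0 = 1
N5 = N3 NOR N4 = 0 NOR 1 = 0
N6 = N1 NAND N5 = 0 NAND 0 = 1
N8 = N5 AND N2 = 0 AND 1 = 0
N9 = NOT N3 = NOT 0 = 1
N10 = B OR N6 = 0 OR 1 = 1
N12 = N8 OR N10 = 0 OR 1 = 1
N17 = N9 NOR N6 = 1 NOR 1 = 0

N3 = 0, N9 = 1, N12 = 1, N17 = 0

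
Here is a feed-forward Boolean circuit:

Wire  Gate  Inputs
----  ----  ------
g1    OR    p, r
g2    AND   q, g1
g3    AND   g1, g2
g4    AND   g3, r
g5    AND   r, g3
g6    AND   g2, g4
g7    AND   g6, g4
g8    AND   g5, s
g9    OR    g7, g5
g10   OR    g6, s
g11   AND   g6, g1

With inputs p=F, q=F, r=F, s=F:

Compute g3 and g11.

g3 = F  g11 = F

g1 = p OR r = F OR F = F
g2 = q AND g1 = F AND F = F
g3 = g1 AND g2 = F AND F = F
g4 = g3 AND r = F AND F = F
g6 = g2 AND g4 = F AND F = F
g11 = g6 AND g1 = F AND F = F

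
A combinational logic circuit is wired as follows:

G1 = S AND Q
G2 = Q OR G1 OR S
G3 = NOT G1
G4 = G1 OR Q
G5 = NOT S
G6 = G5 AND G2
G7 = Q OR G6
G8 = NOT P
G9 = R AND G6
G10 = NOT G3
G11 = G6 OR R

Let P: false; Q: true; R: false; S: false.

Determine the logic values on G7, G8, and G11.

G1 = S AND Q = false AND true = false
G2 = Q OR G1 OR S = true OR false OR false = true
G5 = NOT S = NOT false = true
G6 = G5 AND G2 = true AND true = true
G7 = Q OR G6 = true OR true = true
G8 = NOT P = NOT false = true
G11 = G6 OR R = true OR false = true

G7 = true, G8 = true, G11 = true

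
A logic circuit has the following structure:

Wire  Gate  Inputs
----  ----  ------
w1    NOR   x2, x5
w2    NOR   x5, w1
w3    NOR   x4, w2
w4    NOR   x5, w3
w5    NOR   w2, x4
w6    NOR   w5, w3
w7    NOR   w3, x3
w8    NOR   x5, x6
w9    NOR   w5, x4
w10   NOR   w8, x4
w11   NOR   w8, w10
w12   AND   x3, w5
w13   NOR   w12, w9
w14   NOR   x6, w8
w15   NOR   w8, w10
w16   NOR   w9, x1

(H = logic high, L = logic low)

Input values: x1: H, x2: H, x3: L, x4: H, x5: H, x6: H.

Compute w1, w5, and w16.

w1 = L, w5 = L, w16 = L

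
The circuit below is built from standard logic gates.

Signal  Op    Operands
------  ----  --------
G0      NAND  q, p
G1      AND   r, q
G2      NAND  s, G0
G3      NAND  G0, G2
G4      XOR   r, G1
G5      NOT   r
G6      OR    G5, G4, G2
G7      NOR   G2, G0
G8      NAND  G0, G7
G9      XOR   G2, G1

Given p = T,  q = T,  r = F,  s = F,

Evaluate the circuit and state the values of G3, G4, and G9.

G3 = T  G4 = F  G9 = T

G0 = q NAND p = T NAND T = F
G1 = r AND q = F AND T = F
G2 = s NAND G0 = F NAND F = T
G3 = G0 NAND G2 = F NAND T = T
G4 = r XOR G1 = F XOR F = F
G9 = G2 XOR G1 = T XOR F = T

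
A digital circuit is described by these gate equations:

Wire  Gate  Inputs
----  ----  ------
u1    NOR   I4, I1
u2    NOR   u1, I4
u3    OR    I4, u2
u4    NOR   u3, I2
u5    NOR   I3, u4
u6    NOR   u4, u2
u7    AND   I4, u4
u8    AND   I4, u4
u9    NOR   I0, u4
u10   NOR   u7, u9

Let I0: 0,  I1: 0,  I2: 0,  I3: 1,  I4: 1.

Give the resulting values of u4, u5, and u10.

u1 = I4 NOR I1 = 1 NOR 0 = 0
u2 = u1 NOR I4 = 0 NOR 1 = 0
u3 = I4 OR u2 = 1 OR 0 = 1
u4 = u3 NOR I2 = 1 NOR 0 = 0
u5 = I3 NOR u4 = 1 NOR 0 = 0
u7 = I4 AND u4 = 1 AND 0 = 0
u9 = I0 NOR u4 = 0 NOR 0 = 1
u10 = u7 NOR u9 = 0 NOR 1 = 0

u4 = 0; u5 = 0; u10 = 0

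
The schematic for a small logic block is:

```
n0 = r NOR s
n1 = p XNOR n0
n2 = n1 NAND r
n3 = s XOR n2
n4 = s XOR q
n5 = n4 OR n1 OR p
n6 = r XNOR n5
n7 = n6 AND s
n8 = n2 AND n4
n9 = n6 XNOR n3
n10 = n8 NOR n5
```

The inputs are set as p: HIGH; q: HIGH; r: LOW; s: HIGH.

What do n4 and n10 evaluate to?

n0 = r NOR s = LOW NOR HIGH = LOW
n1 = p XNOR n0 = HIGH XNOR LOW = LOW
n2 = n1 NAND r = LOW NAND LOW = HIGH
n4 = s XOR q = HIGH XOR HIGH = LOW
n5 = n4 OR n1 OR p = LOW OR LOW OR HIGH = HIGH
n8 = n2 AND n4 = HIGH AND LOW = LOW
n10 = n8 NOR n5 = LOW NOR HIGH = LOW

n4 = LOW, n10 = LOW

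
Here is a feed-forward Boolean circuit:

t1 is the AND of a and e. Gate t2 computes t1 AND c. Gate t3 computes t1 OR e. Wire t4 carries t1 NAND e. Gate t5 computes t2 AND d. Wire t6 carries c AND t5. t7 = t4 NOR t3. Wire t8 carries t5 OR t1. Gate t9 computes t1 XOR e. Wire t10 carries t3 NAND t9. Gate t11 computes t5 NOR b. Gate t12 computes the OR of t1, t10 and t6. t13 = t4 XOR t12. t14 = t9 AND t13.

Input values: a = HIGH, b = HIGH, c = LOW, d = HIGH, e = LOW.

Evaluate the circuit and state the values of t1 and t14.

t1 = LOW; t14 = LOW

t1 = a AND e = HIGH AND LOW = LOW
t2 = t1 AND c = LOW AND LOW = LOW
t3 = t1 OR e = LOW OR LOW = LOW
t4 = t1 NAND e = LOW NAND LOW = HIGH
t5 = t2 AND d = LOW AND HIGH = LOW
t6 = c AND t5 = LOW AND LOW = LOW
t9 = t1 XOR e = LOW XOR LOW = LOW
t10 = t3 NAND t9 = LOW NAND LOW = HIGH
t12 = t1 OR t10 OR t6 = LOW OR HIGH OR LOW = HIGH
t13 = t4 XOR t12 = HIGH XOR HIGH = LOW
t14 = t9 AND t13 = LOW AND LOW = LOW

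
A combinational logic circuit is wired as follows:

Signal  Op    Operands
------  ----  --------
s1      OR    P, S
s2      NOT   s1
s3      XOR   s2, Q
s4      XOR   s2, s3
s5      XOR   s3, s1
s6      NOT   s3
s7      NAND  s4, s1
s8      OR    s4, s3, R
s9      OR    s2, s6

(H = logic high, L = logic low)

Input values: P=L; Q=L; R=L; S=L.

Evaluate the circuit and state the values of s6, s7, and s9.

s1 = P OR S = L OR L = L
s2 = NOT s1 = NOT L = H
s3 = s2 XOR Q = H XOR L = H
s4 = s2 XOR s3 = H XOR H = L
s6 = NOT s3 = NOT H = L
s7 = s4 NAND s1 = L NAND L = H
s9 = s2 OR s6 = H OR L = H

s6 = L; s7 = H; s9 = H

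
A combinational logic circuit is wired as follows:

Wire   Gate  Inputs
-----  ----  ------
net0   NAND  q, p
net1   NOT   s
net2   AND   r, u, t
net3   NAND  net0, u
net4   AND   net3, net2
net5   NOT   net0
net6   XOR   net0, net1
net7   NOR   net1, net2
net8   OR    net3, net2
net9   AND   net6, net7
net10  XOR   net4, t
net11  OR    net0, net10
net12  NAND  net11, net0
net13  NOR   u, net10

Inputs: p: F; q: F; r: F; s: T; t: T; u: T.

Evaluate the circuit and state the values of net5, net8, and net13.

net0 = q NAND p = F NAND F = T
net2 = r AND u AND t = F AND T AND T = F
net3 = net0 NAND u = T NAND T = F
net4 = net3 AND net2 = F AND F = F
net5 = NOT net0 = NOT T = F
net8 = net3 OR net2 = F OR F = F
net10 = net4 XOR t = F XOR T = T
net13 = u NOR net10 = T NOR T = F

net5 = F; net8 = F; net13 = F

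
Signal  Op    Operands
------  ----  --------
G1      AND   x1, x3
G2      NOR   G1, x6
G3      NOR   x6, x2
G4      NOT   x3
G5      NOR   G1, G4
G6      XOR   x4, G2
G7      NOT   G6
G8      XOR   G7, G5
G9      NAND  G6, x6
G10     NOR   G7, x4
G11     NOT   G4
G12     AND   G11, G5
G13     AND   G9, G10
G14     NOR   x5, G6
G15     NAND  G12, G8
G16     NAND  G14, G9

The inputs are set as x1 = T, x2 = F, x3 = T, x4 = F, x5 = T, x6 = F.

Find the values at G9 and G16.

G9 = T; G16 = T

G1 = x1 AND x3 = T AND T = T
G2 = G1 NOR x6 = T NOR F = F
G6 = x4 XOR G2 = F XOR F = F
G9 = G6 NAND x6 = F NAND F = T
G14 = x5 NOR G6 = T NOR F = F
G16 = G14 NAND G9 = F NAND T = T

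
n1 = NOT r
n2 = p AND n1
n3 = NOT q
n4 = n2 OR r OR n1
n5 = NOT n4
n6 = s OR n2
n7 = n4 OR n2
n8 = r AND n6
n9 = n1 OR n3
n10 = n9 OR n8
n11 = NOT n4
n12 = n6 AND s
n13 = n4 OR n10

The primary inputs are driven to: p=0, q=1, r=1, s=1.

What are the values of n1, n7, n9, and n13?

n1 = 0  n7 = 1  n9 = 0  n13 = 1

n1 = NOT r = NOT 1 = 0
n2 = p AND n1 = 0 AND 0 = 0
n3 = NOT q = NOT 1 = 0
n4 = n2 OR r OR n1 = 0 OR 1 OR 0 = 1
n6 = s OR n2 = 1 OR 0 = 1
n7 = n4 OR n2 = 1 OR 0 = 1
n8 = r AND n6 = 1 AND 1 = 1
n9 = n1 OR n3 = 0 OR 0 = 0
n10 = n9 OR n8 = 0 OR 1 = 1
n13 = n4 OR n10 = 1 OR 1 = 1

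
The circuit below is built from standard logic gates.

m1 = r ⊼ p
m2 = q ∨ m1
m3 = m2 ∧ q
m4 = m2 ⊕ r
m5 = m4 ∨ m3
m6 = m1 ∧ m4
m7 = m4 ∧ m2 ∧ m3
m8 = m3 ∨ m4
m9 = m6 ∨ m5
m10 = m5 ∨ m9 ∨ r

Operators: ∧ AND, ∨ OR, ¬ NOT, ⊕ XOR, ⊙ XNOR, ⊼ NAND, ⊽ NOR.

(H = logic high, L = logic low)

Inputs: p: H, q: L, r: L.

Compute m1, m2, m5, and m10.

m1 = H  m2 = H  m5 = H  m10 = H

m1 = r NAND p = L NAND H = H
m2 = q OR m1 = L OR H = H
m3 = m2 AND q = H AND L = L
m4 = m2 XOR r = H XOR L = H
m5 = m4 OR m3 = H OR L = H
m6 = m1 AND m4 = H AND H = H
m9 = m6 OR m5 = H OR H = H
m10 = m5 OR m9 OR r = H OR H OR L = H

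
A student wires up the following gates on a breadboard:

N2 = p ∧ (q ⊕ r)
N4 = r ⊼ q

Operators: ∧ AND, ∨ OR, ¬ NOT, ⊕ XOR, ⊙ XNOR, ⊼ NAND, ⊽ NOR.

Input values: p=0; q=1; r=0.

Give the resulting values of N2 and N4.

N2 = 0 ∧ (1 ⊕ 0) = 0
N4 = 0 ⊼ 1 = 1

N2 = 0; N4 = 1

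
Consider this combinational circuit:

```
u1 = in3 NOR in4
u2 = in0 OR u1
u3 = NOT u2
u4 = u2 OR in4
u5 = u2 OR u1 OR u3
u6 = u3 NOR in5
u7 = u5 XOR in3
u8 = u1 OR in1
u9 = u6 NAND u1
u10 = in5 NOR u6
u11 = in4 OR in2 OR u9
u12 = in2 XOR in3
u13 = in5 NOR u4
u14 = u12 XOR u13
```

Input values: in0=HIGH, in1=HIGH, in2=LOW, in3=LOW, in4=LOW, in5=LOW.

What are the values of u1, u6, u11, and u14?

u1 = in3 NOR in4 = LOW NOR LOW = HIGH
u2 = in0 OR u1 = HIGH OR HIGH = HIGH
u3 = NOT u2 = NOT HIGH = LOW
u4 = u2 OR in4 = HIGH OR LOW = HIGH
u6 = u3 NOR in5 = LOW NOR LOW = HIGH
u9 = u6 NAND u1 = HIGH NAND HIGH = LOW
u11 = in4 OR in2 OR u9 = LOW OR LOW OR LOW = LOW
u12 = in2 XOR in3 = LOW XOR LOW = LOW
u13 = in5 NOR u4 = LOW NOR HIGH = LOW
u14 = u12 XOR u13 = LOW XOR LOW = LOW

u1 = HIGH, u6 = HIGH, u11 = LOW, u14 = LOW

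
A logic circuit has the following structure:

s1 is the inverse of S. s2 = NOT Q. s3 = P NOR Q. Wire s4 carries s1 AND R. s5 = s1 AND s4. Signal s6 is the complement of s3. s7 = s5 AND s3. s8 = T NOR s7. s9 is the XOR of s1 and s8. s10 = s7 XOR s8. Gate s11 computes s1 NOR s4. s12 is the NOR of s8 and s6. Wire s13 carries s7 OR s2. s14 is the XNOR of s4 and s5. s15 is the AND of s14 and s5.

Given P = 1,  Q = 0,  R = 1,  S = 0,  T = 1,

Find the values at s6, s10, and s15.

s6 = 1, s10 = 0, s15 = 1

s1 = NOT S = NOT 0 = 1
s3 = P NOR Q = 1 NOR 0 = 0
s4 = s1 AND R = 1 AND 1 = 1
s5 = s1 AND s4 = 1 AND 1 = 1
s6 = NOT s3 = NOT 0 = 1
s7 = s5 AND s3 = 1 AND 0 = 0
s8 = T NOR s7 = 1 NOR 0 = 0
s10 = s7 XOR s8 = 0 XOR 0 = 0
s14 = s4 XNOR s5 = 1 XNOR 1 = 1
s15 = s14 AND s5 = 1 AND 1 = 1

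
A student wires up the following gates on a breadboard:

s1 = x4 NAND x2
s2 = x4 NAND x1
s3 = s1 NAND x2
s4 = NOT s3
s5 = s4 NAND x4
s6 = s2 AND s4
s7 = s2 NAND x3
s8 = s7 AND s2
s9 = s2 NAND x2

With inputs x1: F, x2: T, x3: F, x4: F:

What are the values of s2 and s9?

s2 = T; s9 = F

s2 = x4 NAND x1 = F NAND F = T
s9 = s2 NAND x2 = T NAND T = F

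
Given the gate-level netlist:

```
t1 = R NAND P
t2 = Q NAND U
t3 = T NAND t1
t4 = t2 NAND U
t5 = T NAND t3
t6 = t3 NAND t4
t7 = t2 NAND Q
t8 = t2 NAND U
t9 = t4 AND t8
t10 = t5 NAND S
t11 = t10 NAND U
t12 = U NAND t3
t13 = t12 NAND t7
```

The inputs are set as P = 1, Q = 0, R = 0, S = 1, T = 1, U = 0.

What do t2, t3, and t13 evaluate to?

t2 = 1, t3 = 0, t13 = 0

t1 = R NAND P = 0 NAND 1 = 1
t2 = Q NAND U = 0 NAND 0 = 1
t3 = T NAND t1 = 1 NAND 1 = 0
t7 = t2 NAND Q = 1 NAND 0 = 1
t12 = U NAND t3 = 0 NAND 0 = 1
t13 = t12 NAND t7 = 1 NAND 1 = 0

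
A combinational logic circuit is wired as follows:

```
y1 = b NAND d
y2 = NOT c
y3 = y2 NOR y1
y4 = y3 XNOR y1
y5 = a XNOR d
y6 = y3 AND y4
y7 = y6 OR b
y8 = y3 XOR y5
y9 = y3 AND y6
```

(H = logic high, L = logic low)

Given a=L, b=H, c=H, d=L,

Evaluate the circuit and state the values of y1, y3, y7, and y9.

y1 = b NAND d = H NAND L = H
y2 = NOT c = NOT H = L
y3 = y2 NOR y1 = L NOR H = L
y4 = y3 XNOR y1 = L XNOR H = L
y6 = y3 AND y4 = L AND L = L
y7 = y6 OR b = L OR H = H
y9 = y3 AND y6 = L AND L = L

y1 = H; y3 = L; y7 = H; y9 = L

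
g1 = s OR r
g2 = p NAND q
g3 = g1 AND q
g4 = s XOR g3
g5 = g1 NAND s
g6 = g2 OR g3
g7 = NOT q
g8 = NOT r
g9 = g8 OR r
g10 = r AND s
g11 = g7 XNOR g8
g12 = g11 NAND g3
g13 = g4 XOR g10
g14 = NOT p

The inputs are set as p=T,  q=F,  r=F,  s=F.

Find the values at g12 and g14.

g12 = T, g14 = F

g1 = s OR r = F OR F = F
g3 = g1 AND q = F AND F = F
g7 = NOT q = NOT F = T
g8 = NOT r = NOT F = T
g11 = g7 XNOR g8 = T XNOR T = T
g12 = g11 NAND g3 = T NAND F = T
g14 = NOT p = NOT T = F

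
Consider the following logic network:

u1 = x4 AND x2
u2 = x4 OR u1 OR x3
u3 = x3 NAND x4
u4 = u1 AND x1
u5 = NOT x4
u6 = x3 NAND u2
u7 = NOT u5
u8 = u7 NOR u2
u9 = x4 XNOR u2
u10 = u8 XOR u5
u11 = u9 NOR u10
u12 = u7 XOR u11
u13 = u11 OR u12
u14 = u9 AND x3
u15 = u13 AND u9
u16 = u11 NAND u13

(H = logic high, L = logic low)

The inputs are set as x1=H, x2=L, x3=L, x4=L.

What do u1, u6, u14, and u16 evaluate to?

u1 = L; u6 = H; u14 = L; u16 = H

u1 = x4 AND x2 = L AND L = L
u2 = x4 OR u1 OR x3 = L OR L OR L = L
u5 = NOT x4 = NOT L = H
u6 = x3 NAND u2 = L NAND L = H
u7 = NOT u5 = NOT H = L
u8 = u7 NOR u2 = L NOR L = H
u9 = x4 XNOR u2 = L XNOR L = H
u10 = u8 XOR u5 = H XOR H = L
u11 = u9 NOR u10 = H NOR L = L
u12 = u7 XOR u11 = L XOR L = L
u13 = u11 OR u12 = L OR L = L
u14 = u9 AND x3 = H AND L = L
u16 = u11 NAND u13 = L NAND L = H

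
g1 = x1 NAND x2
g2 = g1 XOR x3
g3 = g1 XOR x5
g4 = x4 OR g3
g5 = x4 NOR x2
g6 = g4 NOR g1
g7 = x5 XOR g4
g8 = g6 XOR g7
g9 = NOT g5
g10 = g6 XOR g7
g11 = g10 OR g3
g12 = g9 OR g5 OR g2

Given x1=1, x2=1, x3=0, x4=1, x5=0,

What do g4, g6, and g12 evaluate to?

g4 = 1  g6 = 0  g12 = 1

g1 = x1 NAND x2 = 1 NAND 1 = 0
g2 = g1 XOR x3 = 0 XOR 0 = 0
g3 = g1 XOR x5 = 0 XOR 0 = 0
g4 = x4 OR g3 = 1 OR 0 = 1
g5 = x4 NOR x2 = 1 NOR 1 = 0
g6 = g4 NOR g1 = 1 NOR 0 = 0
g9 = NOT g5 = NOT 0 = 1
g12 = g9 OR g5 OR g2 = 1 OR 0 OR 0 = 1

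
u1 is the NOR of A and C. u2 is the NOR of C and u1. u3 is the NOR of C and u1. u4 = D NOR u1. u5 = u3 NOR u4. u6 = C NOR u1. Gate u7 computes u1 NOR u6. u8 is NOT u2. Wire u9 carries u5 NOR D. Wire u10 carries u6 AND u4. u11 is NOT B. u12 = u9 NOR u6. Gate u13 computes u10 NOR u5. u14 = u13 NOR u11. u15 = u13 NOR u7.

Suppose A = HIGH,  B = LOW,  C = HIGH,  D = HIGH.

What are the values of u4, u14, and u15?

u4 = LOW; u14 = LOW; u15 = LOW

u1 = A NOR C = HIGH NOR HIGH = LOW
u3 = C NOR u1 = HIGH NOR LOW = LOW
u4 = D NOR u1 = HIGH NOR LOW = LOW
u5 = u3 NOR u4 = LOW NOR LOW = HIGH
u6 = C NOR u1 = HIGH NOR LOW = LOW
u7 = u1 NOR u6 = LOW NOR LOW = HIGH
u10 = u6 AND u4 = LOW AND LOW = LOW
u11 = NOT B = NOT LOW = HIGH
u13 = u10 NOR u5 = LOW NOR HIGH = LOW
u14 = u13 NOR u11 = LOW NOR HIGH = LOW
u15 = u13 NOR u7 = LOW NOR HIGH = LOW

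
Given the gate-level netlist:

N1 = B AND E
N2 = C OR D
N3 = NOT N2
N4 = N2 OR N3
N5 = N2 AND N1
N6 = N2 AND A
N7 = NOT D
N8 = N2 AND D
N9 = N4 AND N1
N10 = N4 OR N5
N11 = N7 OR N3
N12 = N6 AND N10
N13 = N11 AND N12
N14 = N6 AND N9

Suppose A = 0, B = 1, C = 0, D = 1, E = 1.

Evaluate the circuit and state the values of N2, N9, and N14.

N1 = B AND E = 1 AND 1 = 1
N2 = C OR D = 0 OR 1 = 1
N3 = NOT N2 = NOT 1 = 0
N4 = N2 OR N3 = 1 OR 0 = 1
N6 = N2 AND A = 1 AND 0 = 0
N9 = N4 AND N1 = 1 AND 1 = 1
N14 = N6 AND N9 = 0 AND 1 = 0

N2 = 1, N9 = 1, N14 = 0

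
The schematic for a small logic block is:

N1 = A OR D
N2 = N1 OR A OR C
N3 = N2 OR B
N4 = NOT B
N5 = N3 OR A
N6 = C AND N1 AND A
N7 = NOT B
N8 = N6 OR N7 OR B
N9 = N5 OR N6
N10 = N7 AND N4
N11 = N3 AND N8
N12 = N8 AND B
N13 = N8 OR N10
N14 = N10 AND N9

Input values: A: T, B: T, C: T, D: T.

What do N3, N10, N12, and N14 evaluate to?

N1 = A OR D = T OR T = T
N2 = N1 OR A OR C = T OR T OR T = T
N3 = N2 OR B = T OR T = T
N4 = NOT B = NOT T = F
N5 = N3 OR A = T OR T = T
N6 = C AND N1 AND A = T AND T AND T = T
N7 = NOT B = NOT T = F
N8 = N6 OR N7 OR B = T OR F OR T = T
N9 = N5 OR N6 = T OR T = T
N10 = N7 AND N4 = F AND F = F
N12 = N8 AND B = T AND T = T
N14 = N10 AND N9 = F AND T = F

N3 = T; N10 = F; N12 = T; N14 = F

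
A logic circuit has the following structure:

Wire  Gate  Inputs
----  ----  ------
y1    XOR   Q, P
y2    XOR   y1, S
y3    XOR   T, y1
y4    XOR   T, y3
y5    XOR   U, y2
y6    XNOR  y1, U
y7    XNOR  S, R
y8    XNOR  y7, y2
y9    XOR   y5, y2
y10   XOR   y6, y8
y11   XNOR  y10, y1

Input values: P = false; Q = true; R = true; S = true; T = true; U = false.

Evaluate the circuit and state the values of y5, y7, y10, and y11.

y1 = Q XOR P = true XOR false = true
y2 = y1 XOR S = true XOR true = false
y5 = U XOR y2 = false XOR false = false
y6 = y1 XNOR U = true XNOR false = false
y7 = S XNOR R = true XNOR true = true
y8 = y7 XNOR y2 = true XNOR false = false
y10 = y6 XOR y8 = false XOR false = false
y11 = y10 XNOR y1 = false XNOR true = false

y5 = false; y7 = true; y10 = false; y11 = false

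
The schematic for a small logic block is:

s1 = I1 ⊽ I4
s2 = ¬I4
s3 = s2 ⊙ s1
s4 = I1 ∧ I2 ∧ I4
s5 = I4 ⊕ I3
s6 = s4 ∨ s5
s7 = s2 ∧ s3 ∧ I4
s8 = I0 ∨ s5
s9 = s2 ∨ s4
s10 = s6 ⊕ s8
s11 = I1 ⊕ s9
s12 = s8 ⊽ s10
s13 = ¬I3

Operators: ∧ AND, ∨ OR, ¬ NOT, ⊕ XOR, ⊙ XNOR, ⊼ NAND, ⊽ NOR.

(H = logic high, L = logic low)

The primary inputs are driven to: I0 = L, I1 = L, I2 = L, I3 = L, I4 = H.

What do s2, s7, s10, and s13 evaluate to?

s1 = I1 NOR I4 = L NOR H = L
s2 = NOT I4 = NOT H = L
s3 = s2 XNOR s1 = L XNOR L = H
s4 = I1 AND I2 AND I4 = L AND L AND H = L
s5 = I4 XOR I3 = H XOR L = H
s6 = s4 OR s5 = L OR H = H
s7 = s2 AND s3 AND I4 = L AND H AND H = L
s8 = I0 OR s5 = L OR H = H
s10 = s6 XOR s8 = H XOR H = L
s13 = NOT I3 = NOT L = H

s2 = L  s7 = L  s10 = L  s13 = H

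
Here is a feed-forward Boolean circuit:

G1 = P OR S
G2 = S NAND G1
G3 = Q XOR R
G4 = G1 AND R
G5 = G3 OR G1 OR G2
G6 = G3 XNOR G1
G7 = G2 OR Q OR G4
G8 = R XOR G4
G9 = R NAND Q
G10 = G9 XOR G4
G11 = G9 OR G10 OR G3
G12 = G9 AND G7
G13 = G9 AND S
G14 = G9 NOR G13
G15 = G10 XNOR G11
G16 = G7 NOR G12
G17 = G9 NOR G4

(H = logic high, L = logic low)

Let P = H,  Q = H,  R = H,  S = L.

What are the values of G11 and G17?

G11 = H, G17 = L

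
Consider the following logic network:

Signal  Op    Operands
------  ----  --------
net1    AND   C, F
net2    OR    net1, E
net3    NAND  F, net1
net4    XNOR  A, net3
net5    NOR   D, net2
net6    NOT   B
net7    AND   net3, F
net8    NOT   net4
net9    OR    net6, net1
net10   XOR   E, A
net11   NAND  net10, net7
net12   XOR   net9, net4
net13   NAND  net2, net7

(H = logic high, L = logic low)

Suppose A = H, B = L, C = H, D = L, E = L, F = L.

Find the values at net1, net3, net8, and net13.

net1 = L  net3 = H  net8 = L  net13 = H

net1 = C AND F = H AND L = L
net2 = net1 OR E = L OR L = L
net3 = F NAND net1 = L NAND L = H
net4 = A XNOR net3 = H XNOR H = H
net7 = net3 AND F = H AND L = L
net8 = NOT net4 = NOT H = L
net13 = net2 NAND net7 = L NAND L = H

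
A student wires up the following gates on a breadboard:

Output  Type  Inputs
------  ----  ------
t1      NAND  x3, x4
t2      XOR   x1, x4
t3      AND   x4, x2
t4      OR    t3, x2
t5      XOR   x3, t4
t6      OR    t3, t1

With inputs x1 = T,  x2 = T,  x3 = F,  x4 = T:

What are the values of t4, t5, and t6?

t4 = T; t5 = T; t6 = T

t1 = x3 NAND x4 = F NAND T = T
t3 = x4 AND x2 = T AND T = T
t4 = t3 OR x2 = T OR T = T
t5 = x3 XOR t4 = F XOR T = T
t6 = t3 OR t1 = T OR T = T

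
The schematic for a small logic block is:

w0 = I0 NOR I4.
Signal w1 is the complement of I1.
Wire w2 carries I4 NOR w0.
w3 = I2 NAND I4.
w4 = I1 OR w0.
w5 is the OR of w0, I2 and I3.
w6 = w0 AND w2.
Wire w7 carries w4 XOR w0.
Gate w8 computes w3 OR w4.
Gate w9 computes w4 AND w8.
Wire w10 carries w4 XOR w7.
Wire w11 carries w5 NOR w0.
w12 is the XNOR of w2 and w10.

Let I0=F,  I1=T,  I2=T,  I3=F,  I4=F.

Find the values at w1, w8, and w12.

w0 = I0 NOR I4 = F NOR F = T
w1 = NOT I1 = NOT T = F
w2 = I4 NOR w0 = F NOR T = F
w3 = I2 NAND I4 = T NAND F = T
w4 = I1 OR w0 = T OR T = T
w7 = w4 XOR w0 = T XOR T = F
w8 = w3 OR w4 = T OR T = T
w10 = w4 XOR w7 = T XOR F = T
w12 = w2 XNOR w10 = F XNOR T = F

w1 = F, w8 = T, w12 = F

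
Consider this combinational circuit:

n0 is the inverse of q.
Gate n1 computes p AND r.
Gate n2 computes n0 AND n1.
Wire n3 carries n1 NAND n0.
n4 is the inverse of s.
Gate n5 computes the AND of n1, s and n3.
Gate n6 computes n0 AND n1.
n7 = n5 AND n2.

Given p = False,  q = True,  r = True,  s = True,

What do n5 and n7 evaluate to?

n0 = NOT q = NOT True = False
n1 = p AND r = False AND True = False
n2 = n0 AND n1 = False AND False = False
n3 = n1 NAND n0 = False NAND False = True
n5 = n1 AND s AND n3 = False AND True AND True = False
n7 = n5 AND n2 = False AND False = False

n5 = False  n7 = False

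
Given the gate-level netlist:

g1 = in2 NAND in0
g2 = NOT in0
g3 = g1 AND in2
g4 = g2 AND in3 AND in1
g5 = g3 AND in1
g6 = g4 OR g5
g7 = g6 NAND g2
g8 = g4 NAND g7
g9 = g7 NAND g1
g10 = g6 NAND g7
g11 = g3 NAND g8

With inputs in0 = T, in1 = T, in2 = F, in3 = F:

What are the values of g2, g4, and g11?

g2 = F, g4 = F, g11 = T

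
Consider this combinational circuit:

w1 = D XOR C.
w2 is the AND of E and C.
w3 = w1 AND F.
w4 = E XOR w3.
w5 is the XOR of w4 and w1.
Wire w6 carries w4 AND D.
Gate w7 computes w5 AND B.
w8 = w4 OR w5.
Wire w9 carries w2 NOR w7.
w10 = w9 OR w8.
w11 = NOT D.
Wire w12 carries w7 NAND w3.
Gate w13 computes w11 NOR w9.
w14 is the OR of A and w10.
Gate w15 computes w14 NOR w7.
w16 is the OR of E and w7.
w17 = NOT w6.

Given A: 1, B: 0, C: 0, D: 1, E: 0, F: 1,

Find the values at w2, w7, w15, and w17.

w1 = D XOR C = 1 XOR 0 = 1
w2 = E AND C = 0 AND 0 = 0
w3 = w1 AND F = 1 AND 1 = 1
w4 = E XOR w3 = 0 XOR 1 = 1
w5 = w4 XOR w1 = 1 XOR 1 = 0
w6 = w4 AND D = 1 AND 1 = 1
w7 = w5 AND B = 0 AND 0 = 0
w8 = w4 OR w5 = 1 OR 0 = 1
w9 = w2 NOR w7 = 0 NOR 0 = 1
w10 = w9 OR w8 = 1 OR 1 = 1
w14 = A OR w10 = 1 OR 1 = 1
w15 = w14 NOR w7 = 1 NOR 0 = 0
w17 = NOT w6 = NOT 1 = 0

w2 = 0, w7 = 0, w15 = 0, w17 = 0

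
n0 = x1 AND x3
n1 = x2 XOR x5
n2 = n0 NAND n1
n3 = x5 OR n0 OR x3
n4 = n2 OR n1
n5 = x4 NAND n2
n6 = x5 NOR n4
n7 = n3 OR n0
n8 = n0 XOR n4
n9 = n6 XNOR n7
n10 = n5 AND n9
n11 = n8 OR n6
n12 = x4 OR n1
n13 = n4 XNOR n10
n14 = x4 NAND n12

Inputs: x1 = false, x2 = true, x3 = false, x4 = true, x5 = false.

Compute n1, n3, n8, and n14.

n0 = x1 AND x3 = false AND false = false
n1 = x2 XOR x5 = true XOR false = true
n2 = n0 NAND n1 = false NAND true = true
n3 = x5 OR n0 OR x3 = false OR false OR false = false
n4 = n2 OR n1 = true OR true = true
n8 = n0 XOR n4 = false XOR true = true
n12 = x4 OR n1 = true OR true = true
n14 = x4 NAND n12 = true NAND true = false

n1 = true  n3 = false  n8 = true  n14 = false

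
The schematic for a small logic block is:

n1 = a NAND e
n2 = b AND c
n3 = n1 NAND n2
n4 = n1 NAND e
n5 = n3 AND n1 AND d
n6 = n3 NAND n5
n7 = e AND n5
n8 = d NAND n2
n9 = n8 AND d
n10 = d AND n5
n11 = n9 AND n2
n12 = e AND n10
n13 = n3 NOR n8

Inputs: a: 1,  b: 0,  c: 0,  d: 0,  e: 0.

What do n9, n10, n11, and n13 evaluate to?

n9 = 0, n10 = 0, n11 = 0, n13 = 0

n1 = a NAND e = 1 NAND 0 = 1
n2 = b AND c = 0 AND 0 = 0
n3 = n1 NAND n2 = 1 NAND 0 = 1
n5 = n3 AND n1 AND d = 1 AND 1 AND 0 = 0
n8 = d NAND n2 = 0 NAND 0 = 1
n9 = n8 AND d = 1 AND 0 = 0
n10 = d AND n5 = 0 AND 0 = 0
n11 = n9 AND n2 = 0 AND 0 = 0
n13 = n3 NOR n8 = 1 NOR 1 = 0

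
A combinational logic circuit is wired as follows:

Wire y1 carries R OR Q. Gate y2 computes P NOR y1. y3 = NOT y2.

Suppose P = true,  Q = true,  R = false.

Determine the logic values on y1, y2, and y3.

y1 = R OR Q = false OR true = true
y2 = P NOR y1 = true NOR true = false
y3 = NOT y2 = NOT false = true

y1 = true, y2 = false, y3 = true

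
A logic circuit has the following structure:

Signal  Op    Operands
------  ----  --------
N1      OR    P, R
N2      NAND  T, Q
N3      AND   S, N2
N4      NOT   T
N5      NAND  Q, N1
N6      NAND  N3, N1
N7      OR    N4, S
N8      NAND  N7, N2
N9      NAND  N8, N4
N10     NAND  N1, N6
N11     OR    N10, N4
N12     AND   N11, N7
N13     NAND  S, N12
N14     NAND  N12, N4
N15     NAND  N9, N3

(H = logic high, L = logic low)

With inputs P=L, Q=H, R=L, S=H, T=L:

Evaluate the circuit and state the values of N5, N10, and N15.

N5 = H; N10 = H; N15 = L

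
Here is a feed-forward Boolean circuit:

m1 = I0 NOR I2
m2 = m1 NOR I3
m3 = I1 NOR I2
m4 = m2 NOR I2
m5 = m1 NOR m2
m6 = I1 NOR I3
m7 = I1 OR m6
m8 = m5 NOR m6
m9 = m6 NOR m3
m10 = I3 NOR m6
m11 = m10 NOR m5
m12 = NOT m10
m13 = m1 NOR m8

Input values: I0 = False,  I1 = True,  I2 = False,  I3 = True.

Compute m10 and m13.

m10 = False  m13 = False

m1 = I0 NOR I2 = False NOR False = True
m2 = m1 NOR I3 = True NOR True = False
m5 = m1 NOR m2 = True NOR False = False
m6 = I1 NOR I3 = True NOR True = False
m8 = m5 NOR m6 = False NOR False = True
m10 = I3 NOR m6 = True NOR False = False
m13 = m1 NOR m8 = True NOR True = False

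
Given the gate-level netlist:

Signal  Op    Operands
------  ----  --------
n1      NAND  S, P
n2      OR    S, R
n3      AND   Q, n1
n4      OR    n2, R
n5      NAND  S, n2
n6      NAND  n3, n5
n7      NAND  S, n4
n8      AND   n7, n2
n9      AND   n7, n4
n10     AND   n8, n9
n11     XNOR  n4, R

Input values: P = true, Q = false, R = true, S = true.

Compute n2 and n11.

n2 = true, n11 = true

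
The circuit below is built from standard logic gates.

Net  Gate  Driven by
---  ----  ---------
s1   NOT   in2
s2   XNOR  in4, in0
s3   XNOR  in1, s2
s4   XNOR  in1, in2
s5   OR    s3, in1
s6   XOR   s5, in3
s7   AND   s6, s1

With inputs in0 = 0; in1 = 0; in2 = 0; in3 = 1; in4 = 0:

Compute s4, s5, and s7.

s4 = 1  s5 = 0  s7 = 1

s1 = NOT in2 = NOT 0 = 1
s2 = in4 XNOR in0 = 0 XNOR 0 = 1
s3 = in1 XNOR s2 = 0 XNOR 1 = 0
s4 = in1 XNOR in2 = 0 XNOR 0 = 1
s5 = s3 OR in1 = 0 OR 0 = 0
s6 = s5 XOR in3 = 0 XOR 1 = 1
s7 = s6 AND s1 = 1 AND 1 = 1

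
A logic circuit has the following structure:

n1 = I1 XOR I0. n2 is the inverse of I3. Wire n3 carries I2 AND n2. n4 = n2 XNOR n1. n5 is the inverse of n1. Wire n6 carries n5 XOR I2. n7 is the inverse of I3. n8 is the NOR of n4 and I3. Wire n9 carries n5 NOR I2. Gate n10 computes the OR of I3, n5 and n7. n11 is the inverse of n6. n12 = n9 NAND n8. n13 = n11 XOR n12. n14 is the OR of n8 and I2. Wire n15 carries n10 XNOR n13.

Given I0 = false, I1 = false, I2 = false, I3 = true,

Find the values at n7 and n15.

n1 = I1 XOR I0 = false XOR false = false
n2 = NOT I3 = NOT true = false
n4 = n2 XNOR n1 = false XNOR false = true
n5 = NOT n1 = NOT false = true
n6 = n5 XOR I2 = true XOR false = true
n7 = NOT I3 = NOT true = false
n8 = n4 NOR I3 = true NOR true = false
n9 = n5 NOR I2 = true NOR false = false
n10 = I3 OR n5 OR n7 = true OR true OR false = true
n11 = NOT n6 = NOT true = false
n12 = n9 NAND n8 = false NAND false = true
n13 = n11 XOR n12 = false XOR true = true
n15 = n10 XNOR n13 = true XNOR true = true

n7 = false  n15 = true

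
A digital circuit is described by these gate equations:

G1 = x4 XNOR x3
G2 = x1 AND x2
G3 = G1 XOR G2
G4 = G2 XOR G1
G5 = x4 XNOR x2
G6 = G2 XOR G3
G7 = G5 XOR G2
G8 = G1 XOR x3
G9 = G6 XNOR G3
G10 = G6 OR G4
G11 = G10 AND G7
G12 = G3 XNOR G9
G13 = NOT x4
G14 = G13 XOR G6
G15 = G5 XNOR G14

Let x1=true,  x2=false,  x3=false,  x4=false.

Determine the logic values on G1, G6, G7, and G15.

G1 = x4 XNOR x3 = false XNOR false = true
G2 = x1 AND x2 = true AND false = false
G3 = G1 XOR G2 = true XOR false = true
G5 = x4 XNOR x2 = false XNOR false = true
G6 = G2 XOR G3 = false XOR true = true
G7 = G5 XOR G2 = true XOR false = true
G13 = NOT x4 = NOT false = true
G14 = G13 XOR G6 = true XOR true = false
G15 = G5 XNOR G14 = true XNOR false = false

G1 = true  G6 = true  G7 = true  G15 = false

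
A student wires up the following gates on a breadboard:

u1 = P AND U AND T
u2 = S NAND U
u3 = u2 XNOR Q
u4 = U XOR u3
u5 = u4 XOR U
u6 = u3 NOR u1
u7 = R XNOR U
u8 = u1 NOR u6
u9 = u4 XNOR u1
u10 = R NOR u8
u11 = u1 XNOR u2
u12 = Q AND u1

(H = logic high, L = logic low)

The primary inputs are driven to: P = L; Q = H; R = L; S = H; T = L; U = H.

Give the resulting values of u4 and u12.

u4 = H  u12 = L

u1 = P AND U AND T = L AND H AND L = L
u2 = S NAND U = H NAND H = L
u3 = u2 XNOR Q = L XNOR H = L
u4 = U XOR u3 = H XOR L = H
u12 = Q AND u1 = H AND L = L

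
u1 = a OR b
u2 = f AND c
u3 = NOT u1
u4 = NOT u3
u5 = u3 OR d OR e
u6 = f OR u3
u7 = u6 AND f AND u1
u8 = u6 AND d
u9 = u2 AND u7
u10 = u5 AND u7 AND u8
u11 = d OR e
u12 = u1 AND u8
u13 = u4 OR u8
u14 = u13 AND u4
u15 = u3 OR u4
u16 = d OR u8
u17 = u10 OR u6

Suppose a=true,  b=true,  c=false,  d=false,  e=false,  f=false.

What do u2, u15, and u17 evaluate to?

u1 = a OR b = true OR true = true
u2 = f AND c = false AND false = false
u3 = NOT u1 = NOT true = false
u4 = NOT u3 = NOT false = true
u5 = u3 OR d OR e = false OR false OR false = false
u6 = f OR u3 = false OR false = false
u7 = u6 AND f AND u1 = false AND false AND true = false
u8 = u6 AND d = false AND false = false
u10 = u5 AND u7 AND u8 = false AND false AND false = false
u15 = u3 OR u4 = false OR true = true
u17 = u10 OR u6 = false OR false = false

u2 = false, u15 = true, u17 = false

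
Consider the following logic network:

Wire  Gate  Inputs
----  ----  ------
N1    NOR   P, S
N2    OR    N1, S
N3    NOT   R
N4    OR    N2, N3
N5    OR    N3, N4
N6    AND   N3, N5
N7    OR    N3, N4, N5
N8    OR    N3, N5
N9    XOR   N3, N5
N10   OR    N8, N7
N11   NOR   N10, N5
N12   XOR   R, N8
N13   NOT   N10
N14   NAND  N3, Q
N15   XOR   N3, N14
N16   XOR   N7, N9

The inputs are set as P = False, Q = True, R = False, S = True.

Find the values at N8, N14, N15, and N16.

N8 = True, N14 = False, N15 = True, N16 = True

N1 = P NOR S = False NOR True = False
N2 = N1 OR S = False OR True = True
N3 = NOT R = NOT False = True
N4 = N2 OR N3 = True OR True = True
N5 = N3 OR N4 = True OR True = True
N7 = N3 OR N4 OR N5 = True OR True OR True = True
N8 = N3 OR N5 = True OR True = True
N9 = N3 XOR N5 = True XOR True = False
N14 = N3 NAND Q = True NAND True = False
N15 = N3 XOR N14 = True XOR False = True
N16 = N7 XOR N9 = True XOR False = True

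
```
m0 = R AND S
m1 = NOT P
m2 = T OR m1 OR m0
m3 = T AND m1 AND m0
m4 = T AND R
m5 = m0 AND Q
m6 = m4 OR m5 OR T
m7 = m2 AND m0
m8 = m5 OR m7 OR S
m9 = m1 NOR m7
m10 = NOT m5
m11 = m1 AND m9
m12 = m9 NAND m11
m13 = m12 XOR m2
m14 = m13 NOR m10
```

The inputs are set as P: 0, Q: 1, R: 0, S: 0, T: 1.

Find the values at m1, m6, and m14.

m1 = 1  m6 = 1  m14 = 0

m0 = R AND S = 0 AND 0 = 0
m1 = NOT P = NOT 0 = 1
m2 = T OR m1 OR m0 = 1 OR 1 OR 0 = 1
m4 = T AND R = 1 AND 0 = 0
m5 = m0 AND Q = 0 AND 1 = 0
m6 = m4 OR m5 OR T = 0 OR 0 OR 1 = 1
m7 = m2 AND m0 = 1 AND 0 = 0
m9 = m1 NOR m7 = 1 NOR 0 = 0
m10 = NOT m5 = NOT 0 = 1
m11 = m1 AND m9 = 1 AND 0 = 0
m12 = m9 NAND m11 = 0 NAND 0 = 1
m13 = m12 XOR m2 = 1 XOR 1 = 0
m14 = m13 NOR m10 = 0 NOR 1 = 0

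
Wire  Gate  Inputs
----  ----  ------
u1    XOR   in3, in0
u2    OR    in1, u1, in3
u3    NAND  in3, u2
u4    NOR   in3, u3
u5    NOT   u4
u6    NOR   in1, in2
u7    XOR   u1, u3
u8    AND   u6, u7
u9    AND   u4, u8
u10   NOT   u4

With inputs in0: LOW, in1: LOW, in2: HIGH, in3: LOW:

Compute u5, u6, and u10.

u1 = in3 XOR in0 = LOW XOR LOW = LOW
u2 = in1 OR u1 OR in3 = LOW OR LOW OR LOW = LOW
u3 = in3 NAND u2 = LOW NAND LOW = HIGH
u4 = in3 NOR u3 = LOW NOR HIGH = LOW
u5 = NOT u4 = NOT LOW = HIGH
u6 = in1 NOR in2 = LOW NOR HIGH = LOW
u10 = NOT u4 = NOT LOW = HIGH

u5 = HIGH, u6 = LOW, u10 = HIGH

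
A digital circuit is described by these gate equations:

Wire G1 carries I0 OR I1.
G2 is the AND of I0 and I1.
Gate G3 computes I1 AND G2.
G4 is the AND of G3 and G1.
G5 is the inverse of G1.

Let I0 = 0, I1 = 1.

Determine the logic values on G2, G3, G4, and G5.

G2 = 0, G3 = 0, G4 = 0, G5 = 0

G1 = I0 OR I1 = 0 OR 1 = 1
G2 = I0 AND I1 = 0 AND 1 = 0
G3 = I1 AND G2 = 1 AND 0 = 0
G4 = G3 AND G1 = 0 AND 1 = 0
G5 = NOT G1 = NOT 1 = 0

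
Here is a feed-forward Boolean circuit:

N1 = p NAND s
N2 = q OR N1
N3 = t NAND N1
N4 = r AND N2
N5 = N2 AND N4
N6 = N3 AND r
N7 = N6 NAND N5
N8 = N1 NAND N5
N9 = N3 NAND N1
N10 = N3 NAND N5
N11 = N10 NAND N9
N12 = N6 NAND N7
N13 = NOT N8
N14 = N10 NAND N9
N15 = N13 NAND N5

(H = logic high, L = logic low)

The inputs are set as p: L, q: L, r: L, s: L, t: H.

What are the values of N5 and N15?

N1 = p NAND s = L NAND L = H
N2 = q OR N1 = L OR H = H
N4 = r AND N2 = L AND H = L
N5 = N2 AND N4 = H AND L = L
N8 = N1 NAND N5 = H NAND L = H
N13 = NOT N8 = NOT H = L
N15 = N13 NAND N5 = L NAND L = H

N5 = L; N15 = H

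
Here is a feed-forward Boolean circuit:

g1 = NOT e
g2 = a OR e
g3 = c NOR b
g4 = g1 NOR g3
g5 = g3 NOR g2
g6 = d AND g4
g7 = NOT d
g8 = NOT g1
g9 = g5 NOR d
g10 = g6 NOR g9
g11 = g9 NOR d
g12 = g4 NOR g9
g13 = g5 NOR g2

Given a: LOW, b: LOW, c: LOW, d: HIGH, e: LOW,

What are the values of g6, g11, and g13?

g1 = NOT e = NOT LOW = HIGH
g2 = a OR e = LOW OR LOW = LOW
g3 = c NOR b = LOW NOR LOW = HIGH
g4 = g1 NOR g3 = HIGH NOR HIGH = LOW
g5 = g3 NOR g2 = HIGH NOR LOW = LOW
g6 = d AND g4 = HIGH AND LOW = LOW
g9 = g5 NOR d = LOW NOR HIGH = LOW
g11 = g9 NOR d = LOW NOR HIGH = LOW
g13 = g5 NOR g2 = LOW NOR LOW = HIGH

g6 = LOW; g11 = LOW; g13 = HIGH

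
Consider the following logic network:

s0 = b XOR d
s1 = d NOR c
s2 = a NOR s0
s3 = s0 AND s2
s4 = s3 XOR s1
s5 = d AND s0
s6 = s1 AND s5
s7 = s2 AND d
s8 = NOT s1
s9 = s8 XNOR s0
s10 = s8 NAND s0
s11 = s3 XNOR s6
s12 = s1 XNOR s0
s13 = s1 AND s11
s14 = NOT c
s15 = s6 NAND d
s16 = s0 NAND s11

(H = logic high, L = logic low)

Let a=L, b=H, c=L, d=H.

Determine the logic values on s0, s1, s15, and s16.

s0 = L, s1 = L, s15 = H, s16 = H

s0 = b XOR d = H XOR H = L
s1 = d NOR c = H NOR L = L
s2 = a NOR s0 = L NOR L = H
s3 = s0 AND s2 = L AND H = L
s5 = d AND s0 = H AND L = L
s6 = s1 AND s5 = L AND L = L
s11 = s3 XNOR s6 = L XNOR L = H
s15 = s6 NAND d = L NAND H = H
s16 = s0 NAND s11 = L NAND H = H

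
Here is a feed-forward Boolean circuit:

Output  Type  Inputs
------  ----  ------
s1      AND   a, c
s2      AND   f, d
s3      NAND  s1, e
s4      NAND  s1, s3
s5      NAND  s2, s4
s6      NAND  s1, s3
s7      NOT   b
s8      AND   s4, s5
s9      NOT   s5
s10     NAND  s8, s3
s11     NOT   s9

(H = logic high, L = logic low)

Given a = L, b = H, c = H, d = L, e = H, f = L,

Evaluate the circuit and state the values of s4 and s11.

s4 = H; s11 = H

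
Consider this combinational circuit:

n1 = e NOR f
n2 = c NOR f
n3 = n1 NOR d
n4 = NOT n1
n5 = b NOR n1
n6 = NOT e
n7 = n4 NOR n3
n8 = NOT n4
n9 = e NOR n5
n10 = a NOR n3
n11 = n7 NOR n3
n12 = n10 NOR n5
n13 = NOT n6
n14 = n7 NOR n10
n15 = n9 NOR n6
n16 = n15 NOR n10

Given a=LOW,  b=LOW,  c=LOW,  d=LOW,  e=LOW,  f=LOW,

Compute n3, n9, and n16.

n3 = LOW, n9 = HIGH, n16 = LOW

n1 = e NOR f = LOW NOR LOW = HIGH
n3 = n1 NOR d = HIGH NOR LOW = LOW
n5 = b NOR n1 = LOW NOR HIGH = LOW
n6 = NOT e = NOT LOW = HIGH
n9 = e NOR n5 = LOW NOR LOW = HIGH
n10 = a NOR n3 = LOW NOR LOW = HIGH
n15 = n9 NOR n6 = HIGH NOR HIGH = LOW
n16 = n15 NOR n10 = LOW NOR HIGH = LOW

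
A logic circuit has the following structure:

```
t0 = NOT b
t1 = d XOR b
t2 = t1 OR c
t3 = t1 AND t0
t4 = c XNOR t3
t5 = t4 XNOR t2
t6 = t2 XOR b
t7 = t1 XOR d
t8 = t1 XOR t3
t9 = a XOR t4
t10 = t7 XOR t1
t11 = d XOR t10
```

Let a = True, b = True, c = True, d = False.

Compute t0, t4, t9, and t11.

t0 = False; t4 = False; t9 = True; t11 = False

t0 = NOT b = NOT True = False
t1 = d XOR b = False XOR True = True
t3 = t1 AND t0 = True AND False = False
t4 = c XNOR t3 = True XNOR False = False
t7 = t1 XOR d = True XOR False = True
t9 = a XOR t4 = True XOR False = True
t10 = t7 XOR t1 = True XOR True = False
t11 = d XOR t10 = False XOR False = False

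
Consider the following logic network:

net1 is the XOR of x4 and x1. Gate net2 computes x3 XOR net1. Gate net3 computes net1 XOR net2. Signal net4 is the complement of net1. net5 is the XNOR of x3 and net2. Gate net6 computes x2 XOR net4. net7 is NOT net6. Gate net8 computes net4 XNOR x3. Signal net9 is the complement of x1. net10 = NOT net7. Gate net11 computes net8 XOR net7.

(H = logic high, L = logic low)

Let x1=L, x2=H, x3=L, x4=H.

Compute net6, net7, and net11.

net6 = H, net7 = L, net11 = H

net1 = x4 XOR x1 = H XOR L = H
net4 = NOT net1 = NOT H = L
net6 = x2 XOR net4 = H XOR L = H
net7 = NOT net6 = NOT H = L
net8 = net4 XNOR x3 = L XNOR L = H
net11 = net8 XOR net7 = H XOR L = H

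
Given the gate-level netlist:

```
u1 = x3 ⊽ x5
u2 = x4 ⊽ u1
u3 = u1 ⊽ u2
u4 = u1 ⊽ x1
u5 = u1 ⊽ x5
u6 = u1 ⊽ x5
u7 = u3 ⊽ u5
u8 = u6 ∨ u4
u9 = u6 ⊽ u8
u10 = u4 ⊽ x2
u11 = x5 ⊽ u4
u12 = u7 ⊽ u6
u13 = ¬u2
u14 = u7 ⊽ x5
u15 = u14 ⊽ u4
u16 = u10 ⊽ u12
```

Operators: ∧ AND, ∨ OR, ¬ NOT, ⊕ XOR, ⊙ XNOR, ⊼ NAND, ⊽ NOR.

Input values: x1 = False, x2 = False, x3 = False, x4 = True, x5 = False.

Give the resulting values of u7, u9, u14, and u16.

u7 = True, u9 = True, u14 = False, u16 = False

u1 = x3 NOR x5 = False NOR False = True
u2 = x4 NOR u1 = True NOR True = False
u3 = u1 NOR u2 = True NOR False = False
u4 = u1 NOR x1 = True NOR False = False
u5 = u1 NOR x5 = True NOR False = False
u6 = u1 NOR x5 = True NOR False = False
u7 = u3 NOR u5 = False NOR False = True
u8 = u6 OR u4 = False OR False = False
u9 = u6 NOR u8 = False NOR False = True
u10 = u4 NOR x2 = False NOR False = True
u12 = u7 NOR u6 = True NOR False = False
u14 = u7 NOR x5 = True NOR False = False
u16 = u10 NOR u12 = True NOR False = False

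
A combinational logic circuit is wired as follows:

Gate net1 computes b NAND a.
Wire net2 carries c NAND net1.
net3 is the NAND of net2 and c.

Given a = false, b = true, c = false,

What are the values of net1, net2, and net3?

net1 = true  net2 = true  net3 = true

net1 = b NAND a = true NAND false = true
net2 = c NAND net1 = false NAND true = true
net3 = net2 NAND c = true NAND false = true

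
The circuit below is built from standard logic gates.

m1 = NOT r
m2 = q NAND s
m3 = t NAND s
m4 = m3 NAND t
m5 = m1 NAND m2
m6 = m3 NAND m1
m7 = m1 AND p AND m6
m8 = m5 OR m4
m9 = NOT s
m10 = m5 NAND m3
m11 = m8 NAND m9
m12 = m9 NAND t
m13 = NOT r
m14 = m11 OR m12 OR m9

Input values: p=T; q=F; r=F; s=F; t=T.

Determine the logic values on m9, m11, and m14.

m1 = NOT r = NOT F = T
m2 = q NAND s = F NAND F = T
m3 = t NAND s = T NAND F = T
m4 = m3 NAND t = T NAND T = F
m5 = m1 NAND m2 = T NAND T = F
m8 = m5 OR m4 = F OR F = F
m9 = NOT s = NOT F = T
m11 = m8 NAND m9 = F NAND T = T
m12 = m9 NAND t = T NAND T = F
m14 = m11 OR m12 OR m9 = T OR F OR T = T

m9 = T; m11 = T; m14 = T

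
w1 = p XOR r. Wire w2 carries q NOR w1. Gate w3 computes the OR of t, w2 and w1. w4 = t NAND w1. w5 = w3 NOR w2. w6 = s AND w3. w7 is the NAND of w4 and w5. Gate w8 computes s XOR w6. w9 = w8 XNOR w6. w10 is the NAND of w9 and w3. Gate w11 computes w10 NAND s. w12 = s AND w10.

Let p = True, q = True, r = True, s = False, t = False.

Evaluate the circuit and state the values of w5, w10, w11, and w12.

w5 = True; w10 = True; w11 = True; w12 = False

w1 = p XOR r = True XOR True = False
w2 = q NOR w1 = True NOR False = False
w3 = t OR w2 OR w1 = False OR False OR False = False
w5 = w3 NOR w2 = False NOR False = True
w6 = s AND w3 = False AND False = False
w8 = s XOR w6 = False XOR False = False
w9 = w8 XNOR w6 = False XNOR False = True
w10 = w9 NAND w3 = True NAND False = True
w11 = w10 NAND s = True NAND False = True
w12 = s AND w10 = False AND True = False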